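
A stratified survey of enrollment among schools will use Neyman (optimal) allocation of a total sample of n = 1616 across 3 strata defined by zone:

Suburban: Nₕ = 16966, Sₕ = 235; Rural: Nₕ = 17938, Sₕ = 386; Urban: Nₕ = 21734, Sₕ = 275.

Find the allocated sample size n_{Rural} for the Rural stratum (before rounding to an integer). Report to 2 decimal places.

Neyman allocation: nₕ = n·NₕSₕ / Σⱼ NⱼSⱼ.
Σ NⱼSⱼ = 16966·235 + 17938·386 + 21734·275 = 1.6887928 × 10^7.
n_{Rural} = 1616·17938·386 / (1.6887928 × 10^7) = 662.56.

662.56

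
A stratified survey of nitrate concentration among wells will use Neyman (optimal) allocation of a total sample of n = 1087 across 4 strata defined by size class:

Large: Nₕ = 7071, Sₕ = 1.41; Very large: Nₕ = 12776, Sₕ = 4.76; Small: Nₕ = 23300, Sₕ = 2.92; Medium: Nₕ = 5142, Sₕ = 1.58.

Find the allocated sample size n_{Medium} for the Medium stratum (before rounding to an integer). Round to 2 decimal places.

60.10

Neyman allocation: nₕ = n·NₕSₕ / Σⱼ NⱼSⱼ.
Σ NⱼSⱼ = 7071·1.41 + 12776·4.76 + 23300·2.92 + 5142·1.58 = 146944.23.
n_{Medium} = 1087·5142·1.58 / 146944.23 = 60.10.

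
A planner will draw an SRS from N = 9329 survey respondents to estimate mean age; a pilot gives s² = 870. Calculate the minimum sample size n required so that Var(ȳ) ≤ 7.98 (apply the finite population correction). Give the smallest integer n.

108

Without fpc, n₀ = s²/D = 870/7.98 = 109.0226.
With fpc, (1 − n/N)·s²/n ≤ D requires n ≥ n₀/(1 + n₀/N) = 109.0226/(1 + 109.0226/9329) = 107.7632.
Rounding up, n = 108.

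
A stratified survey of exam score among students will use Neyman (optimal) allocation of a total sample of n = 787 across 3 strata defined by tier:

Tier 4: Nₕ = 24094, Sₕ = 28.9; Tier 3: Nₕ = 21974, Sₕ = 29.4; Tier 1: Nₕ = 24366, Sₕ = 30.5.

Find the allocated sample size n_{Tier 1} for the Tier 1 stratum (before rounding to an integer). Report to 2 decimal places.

280.44

Neyman allocation: nₕ = n·NₕSₕ / Σⱼ NⱼSⱼ.
Σ NⱼSⱼ = 24094·28.9 + 21974·29.4 + 24366·30.5 = 2.0855152 × 10^6.
n_{Tier 1} = 787·24366·30.5 / (2.0855152 × 10^6) = 280.44.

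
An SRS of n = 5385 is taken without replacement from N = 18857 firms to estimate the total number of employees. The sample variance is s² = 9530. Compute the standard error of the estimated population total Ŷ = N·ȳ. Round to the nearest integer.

21203

Var(Ŷ) = N²·Var(ȳ) = N²·(1 − n/N)·s²/n.
f = 5385/18857 = 0.28557035; Var(ȳ) = 0.71442965·9530/5385 = 1.2643481.
Var(Ŷ) = 18857² · 1.2643481 = 4.4958505 × 10^8.
SE(Ŷ) = √(4.4958505 × 10^8) = 21203.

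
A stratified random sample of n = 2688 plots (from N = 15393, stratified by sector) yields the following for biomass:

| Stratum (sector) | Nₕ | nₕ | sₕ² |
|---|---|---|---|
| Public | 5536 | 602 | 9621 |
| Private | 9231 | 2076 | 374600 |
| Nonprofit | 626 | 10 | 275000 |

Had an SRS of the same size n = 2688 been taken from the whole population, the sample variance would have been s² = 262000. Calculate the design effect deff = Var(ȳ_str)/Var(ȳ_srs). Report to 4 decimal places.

1.2044

Var(ȳ_str) = Σ Wₕ²(1−fₕ)sₕ²/nₕ with Wₕ = Nₕ/15393:
  Public: (5536/15393)²·(1−602/5536)·9621/602 = 1.8423512
  Private: (9231/15393)²·(1−2076/9231)·374600/2076 = 50.29818
  Nonprofit: (626/15393)²·(1−10/626)·275000/10 = 44.754963
  → Var(ȳ_str) = 96.895494.
Var(ȳ_srs) = (1 − 2688/15393)·262000/2688 = 80.449514.
deff = 96.895494 / 80.449514 = 1.2044.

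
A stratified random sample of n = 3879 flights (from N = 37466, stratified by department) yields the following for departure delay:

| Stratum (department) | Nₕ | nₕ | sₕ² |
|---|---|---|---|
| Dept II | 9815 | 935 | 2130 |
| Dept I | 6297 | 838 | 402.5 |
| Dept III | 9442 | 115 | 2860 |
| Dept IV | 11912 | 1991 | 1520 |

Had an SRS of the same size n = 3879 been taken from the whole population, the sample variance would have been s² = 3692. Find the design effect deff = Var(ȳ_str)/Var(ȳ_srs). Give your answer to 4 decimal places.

Var(ȳ_str) = Σ Wₕ²(1−fₕ)sₕ²/nₕ with Wₕ = Nₕ/37466:
  Dept II: (9815/37466)²·(1−935/9815)·2130/935 = 0.14144793
  Dept I: (6297/37466)²·(1−838/6297)·402.5/838 = 0.011762347
  Dept III: (9442/37466)²·(1−115/9442)·2860/115 = 1.5602691
  Dept IV: (11912/37466)²·(1−1991/11912)·1520/1991 = 0.064274366
  → Var(ȳ_str) = 1.7777537.
Var(ȳ_srs) = (1 − 3879/37466)·3692/3879 = 0.85324902.
deff = 1.7777537 / 0.85324902 = 2.0835.

2.0835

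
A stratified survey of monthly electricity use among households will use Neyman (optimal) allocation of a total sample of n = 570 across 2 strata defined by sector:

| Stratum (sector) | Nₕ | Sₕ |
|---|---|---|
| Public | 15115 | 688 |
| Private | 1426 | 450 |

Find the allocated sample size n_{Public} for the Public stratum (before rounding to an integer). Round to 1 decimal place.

Neyman allocation: nₕ = n·NₕSₕ / Σⱼ NⱼSⱼ.
Σ NⱼSⱼ = 15115·688 + 1426·450 = 1.104082 × 10^7.
n_{Public} = 570·15115·688 / (1.104082 × 10^7) = 536.9.

536.9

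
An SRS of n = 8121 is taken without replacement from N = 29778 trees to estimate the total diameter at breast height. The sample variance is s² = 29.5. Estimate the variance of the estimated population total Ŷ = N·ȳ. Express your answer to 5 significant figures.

Var(Ŷ) = N²·Var(ȳ) = N²·(1 − n/N)·s²/n.
f = 8121/29778 = 0.27271811; Var(ȳ) = 0.72728189·29.5/8121 = 0.0026418933.
Var(Ŷ) = 29778² · 0.0026418933 = 2.3426442 × 10^6.

2.3426 × 10^6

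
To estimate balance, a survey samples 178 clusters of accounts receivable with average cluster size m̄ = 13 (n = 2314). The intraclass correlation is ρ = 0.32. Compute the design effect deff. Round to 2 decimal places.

4.84

deff = 1 + (13 − 1)·0.32 = 1 + 3.84 = 4.84.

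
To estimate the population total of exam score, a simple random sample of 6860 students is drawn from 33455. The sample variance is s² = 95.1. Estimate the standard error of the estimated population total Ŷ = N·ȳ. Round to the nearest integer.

Var(Ŷ) = N²·Var(ȳ) = N²·(1 − n/N)·s²/n.
f = 6860/33455 = 0.20505156; Var(ȳ) = 0.79494844·95.1/6860 = 0.011020349.
Var(Ŷ) = 33455² · 0.011020349 = 1.2334383 × 10^7.
SE(Ŷ) = √(1.2334383 × 10^7) = 3512.

3512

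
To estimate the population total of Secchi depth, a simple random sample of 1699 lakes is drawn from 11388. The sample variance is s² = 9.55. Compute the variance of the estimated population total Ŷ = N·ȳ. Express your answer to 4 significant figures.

620200

Var(Ŷ) = N²·Var(ȳ) = N²·(1 − n/N)·s²/n.
f = 1699/11388 = 0.14919213; Var(ȳ) = 0.85080787·9.55/1699 = 0.0047823515.
Var(Ŷ) = 11388² · 0.0047823515 = 620206.64.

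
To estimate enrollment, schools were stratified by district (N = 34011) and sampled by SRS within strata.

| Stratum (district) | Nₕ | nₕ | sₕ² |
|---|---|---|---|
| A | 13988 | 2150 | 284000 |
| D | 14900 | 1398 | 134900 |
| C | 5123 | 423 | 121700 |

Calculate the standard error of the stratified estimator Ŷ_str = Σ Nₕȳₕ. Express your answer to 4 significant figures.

Var(Ŷ_str) = Σₕ Nₕ²(1 − fₕ)sₕ²/nₕ.
A: 13988²·(1 − 2150/13988)·284000/2150 = 2.1873276 × 10^10.
D: 14900²·(1 − 1398/14900)·134900/1398 = 1.9412843 × 10^10.
C: 5123²·(1 − 423/5123)·121700/423 = 6.9274344 × 10^9.
Sum = 4.8213553 × 10^10.
SE = √(4.8213553 × 10^10) = 219600.

219600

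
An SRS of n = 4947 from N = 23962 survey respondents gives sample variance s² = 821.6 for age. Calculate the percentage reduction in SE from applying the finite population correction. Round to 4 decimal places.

f = n/N = 4947/23962 = 0.20645188.
SE_no-fpc = √(s²/n) = 0.4075297; SE_fpc = √((1−f)s²/n) = 0.36303282.
Ratio = √(1−f) = 0.89081318. Reduction = 100·(1 − 0.89081318) = 10.9187%.

10.9187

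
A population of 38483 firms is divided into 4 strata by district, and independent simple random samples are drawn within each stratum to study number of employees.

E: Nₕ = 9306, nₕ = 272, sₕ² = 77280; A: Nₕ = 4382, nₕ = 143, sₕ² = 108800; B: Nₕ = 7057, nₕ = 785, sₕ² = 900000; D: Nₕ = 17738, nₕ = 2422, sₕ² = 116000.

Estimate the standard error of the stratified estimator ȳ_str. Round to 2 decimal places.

8.29

Var(ȳ_str) = Σₕ Wₕ²(1 − fₕ)sₕ²/nₕ with Wₕ = Nₕ/N, N = 38483.
E: Wₕ = 0.24182106; term = 0.24182106²·(1 − 0.02922845)·77280/272 = 16.128854.
A: Wₕ = 0.11386846; term = 0.11386846²·(1 − 0.03263350)·108800/143 = 9.5431293.
B: Wₕ = 0.18337967; term = 0.18337967²·(1 − 0.11123707)·900000/785 = 34.265824.
D: Wₕ = 0.46093080; term = 0.46093080²·(1 − 0.13654301)·116000/2422 = 8.7860975.
Sum = 68.723905.
SE = √(68.723905) = 8.29.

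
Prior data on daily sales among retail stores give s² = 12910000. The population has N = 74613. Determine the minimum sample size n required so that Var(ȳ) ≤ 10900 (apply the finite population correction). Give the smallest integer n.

1166

Without fpc, n₀ = s²/D = 12910000/10900 = 1184.4037.
With fpc, (1 − n/N)·s²/n ≤ D requires n ≥ n₀/(1 + n₀/N) = 1184.4037/(1 + 1184.4037/74613) = 1165.8963.
Rounding up, n = 1166.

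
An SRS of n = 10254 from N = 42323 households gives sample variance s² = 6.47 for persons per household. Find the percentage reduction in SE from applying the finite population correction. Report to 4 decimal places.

f = n/N = 10254/42323 = 0.24227961.
SE_no-fpc = √(s²/n) = 0.025119181; SE_fpc = √((1−f)s²/n) = 0.021865528.
Ratio = √(1−f) = 0.87047136. Reduction = 100·(1 − 0.87047136) = 12.9529%.

12.9529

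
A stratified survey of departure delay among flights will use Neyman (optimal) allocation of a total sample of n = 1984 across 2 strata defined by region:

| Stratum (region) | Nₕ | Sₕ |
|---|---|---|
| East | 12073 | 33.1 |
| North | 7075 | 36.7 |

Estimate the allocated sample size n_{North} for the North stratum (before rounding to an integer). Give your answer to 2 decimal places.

781.40

Neyman allocation: nₕ = n·NₕSₕ / Σⱼ NⱼSⱼ.
Σ NⱼSⱼ = 12073·33.1 + 7075·36.7 = 659268.8.
n_{North} = 1984·7075·36.7 / 659268.8 = 781.40.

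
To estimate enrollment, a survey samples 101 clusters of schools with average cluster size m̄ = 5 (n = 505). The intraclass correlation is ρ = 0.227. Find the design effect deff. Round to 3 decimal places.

1.908

deff = 1 + (5 − 1)·0.227 = 1 + 0.908 = 1.908.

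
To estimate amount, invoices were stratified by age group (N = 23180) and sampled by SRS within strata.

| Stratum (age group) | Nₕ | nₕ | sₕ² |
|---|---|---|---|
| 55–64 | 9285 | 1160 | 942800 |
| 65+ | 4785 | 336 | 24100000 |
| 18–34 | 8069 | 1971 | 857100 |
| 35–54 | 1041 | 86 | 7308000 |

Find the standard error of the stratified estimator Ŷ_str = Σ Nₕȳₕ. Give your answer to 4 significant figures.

Var(Ŷ_str) = Σₕ Nₕ²(1 − fₕ)sₕ²/nₕ.
55–64: 9285²·(1 − 1160/9285)·942800/1160 = 6.1315018 × 10^10.
65+: 4785²·(1 − 336/4785)·24100000/336 = 1.5269405 × 10^12.
18–34: 8069²·(1 − 1971/8069)·857100/1971 = 2.1396957 × 10^10.
35–54: 1041²·(1 − 86/1041)·7308000/86 = 8.4480055 × 10^10.
Sum = 1.6941325 × 10^12.
SE = √(1.6941325 × 10^12) = 1.302 × 10^6.

1.302 × 10^6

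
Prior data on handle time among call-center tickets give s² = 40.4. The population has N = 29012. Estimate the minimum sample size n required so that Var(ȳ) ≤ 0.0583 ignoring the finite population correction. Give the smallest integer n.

Without fpc, n₀ = s²/D = 40.4/0.0583 = 692.9674.
Rounding up, n = 693.

693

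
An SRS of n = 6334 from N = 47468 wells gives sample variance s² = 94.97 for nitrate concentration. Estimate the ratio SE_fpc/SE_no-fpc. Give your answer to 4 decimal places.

f = n/N = 6334/47468 = 0.13343726.
SE_no-fpc = √(s²/n) = 0.1224487; SE_fpc = √((1−f)s²/n) = 0.1139867.
Ratio = √(1−f) = 0.93089352.

0.9309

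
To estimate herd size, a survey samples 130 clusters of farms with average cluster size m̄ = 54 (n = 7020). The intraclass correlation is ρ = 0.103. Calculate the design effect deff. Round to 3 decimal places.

6.459

deff = 1 + (54 − 1)·0.103 = 1 + 5.459 = 6.459.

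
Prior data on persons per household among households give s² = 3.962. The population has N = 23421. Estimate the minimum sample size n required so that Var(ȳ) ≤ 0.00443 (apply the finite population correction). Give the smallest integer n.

Without fpc, n₀ = s²/D = 3.962/0.00443 = 894.3567.
With fpc, (1 − n/N)·s²/n ≤ D requires n ≥ n₀/(1 + n₀/N) = 894.3567/(1 + 894.3567/23421) = 861.4609.
Rounding up, n = 862.

862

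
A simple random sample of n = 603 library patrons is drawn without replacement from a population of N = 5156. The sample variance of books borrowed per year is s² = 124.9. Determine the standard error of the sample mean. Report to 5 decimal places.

Under SRS without replacement, Var(ȳ) = (1 − f)·s²/n with f = n/N = 603/5156 = 0.11695112.
Var(ȳ) = (1 − 0.11695112)·124.9/603 = 0.88304888·0.20713101 = 0.18290681.
SE(ȳ) = √(0.18290681) = 0.42768.

0.42768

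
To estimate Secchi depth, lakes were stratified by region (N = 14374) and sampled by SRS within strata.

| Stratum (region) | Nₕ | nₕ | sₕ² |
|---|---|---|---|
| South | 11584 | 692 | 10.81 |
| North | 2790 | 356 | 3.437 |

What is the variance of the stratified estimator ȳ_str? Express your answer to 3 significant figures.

0.00986

Var(ȳ_str) = Σₕ Wₕ²(1 − fₕ)sₕ²/nₕ with Wₕ = Nₕ/N, N = 14374.
South: Wₕ = 0.80589954; term = 0.80589954²·(1 − 0.05973757)·10.81/692 = 0.0095396074.
North: Wₕ = 0.19410046; term = 0.19410046²·(1 − 0.12759857)·3.437/356 = 3.1732116 × 10^-4.
Sum = 0.0098569286.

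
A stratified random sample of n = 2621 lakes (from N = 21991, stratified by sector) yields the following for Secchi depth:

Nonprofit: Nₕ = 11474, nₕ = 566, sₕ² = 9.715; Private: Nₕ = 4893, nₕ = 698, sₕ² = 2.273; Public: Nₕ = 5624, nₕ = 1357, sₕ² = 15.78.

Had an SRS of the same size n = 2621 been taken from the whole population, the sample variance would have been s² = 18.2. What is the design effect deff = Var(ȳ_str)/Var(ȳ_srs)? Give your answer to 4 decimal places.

Var(ȳ_str) = Σ Wₕ²(1−fₕ)sₕ²/nₕ with Wₕ = Nₕ/21991:
  Nonprofit: (11474/21991)²·(1−566/11474)·9.715/566 = 0.0044421824
  Private: (4893/21991)²·(1−698/4893)·2.273/698 = 1.3821693 × 10^-4
  Public: (5624/21991)²·(1−1357/5624)·15.78/1357 = 5.7703898 × 10^-4
  → Var(ȳ_str) = 0.0051574383.
Var(ȳ_srs) = (1 − 2621/21991)·18.2/2621 = 0.0061163032.
deff = 0.0051574383 / 0.0061163032 = 0.8432.

0.8432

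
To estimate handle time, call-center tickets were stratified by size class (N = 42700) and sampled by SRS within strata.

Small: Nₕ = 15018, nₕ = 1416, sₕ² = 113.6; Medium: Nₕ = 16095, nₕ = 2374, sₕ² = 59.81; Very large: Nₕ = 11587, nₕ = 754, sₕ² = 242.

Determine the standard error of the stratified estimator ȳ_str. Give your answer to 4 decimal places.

Var(ȳ_str) = Σₕ Wₕ²(1 − fₕ)sₕ²/nₕ with Wₕ = Nₕ/N, N = 42700.
Small: Wₕ = 0.35170960; term = 0.35170960²·(1 − 0.09428686)·113.6/1416 = 0.0089882304.
Medium: Wₕ = 0.37693208; term = 0.37693208²·(1 − 0.14749922)·59.81/2374 = 0.003051505.
Very large: Wₕ = 0.27135831; term = 0.27135831²·(1 − 0.06507293)·242/754 = 0.022095713.
Sum = 0.034135448.
SE = √(0.034135448) = 0.1848.

0.1848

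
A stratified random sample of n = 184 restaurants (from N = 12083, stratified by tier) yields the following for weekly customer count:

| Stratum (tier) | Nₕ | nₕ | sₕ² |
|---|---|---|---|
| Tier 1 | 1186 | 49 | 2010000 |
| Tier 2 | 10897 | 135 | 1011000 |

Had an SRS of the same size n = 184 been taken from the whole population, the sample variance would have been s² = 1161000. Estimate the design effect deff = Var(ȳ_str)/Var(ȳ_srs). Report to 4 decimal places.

Var(ȳ_str) = Σ Wₕ²(1−fₕ)sₕ²/nₕ with Wₕ = Nₕ/12083:
  Tier 1: (1186/12083)²·(1−49/1186)·2010000/49 = 378.87468
  Tier 2: (10897/12083)²·(1−135/10897)·1011000/135 = 6015.4452
  → Var(ȳ_str) = 6394.3199.
Var(ȳ_srs) = (1 − 184/12083)·1161000/184 = 6213.6972.
deff = 6394.3199 / 6213.6972 = 1.0291.

1.0291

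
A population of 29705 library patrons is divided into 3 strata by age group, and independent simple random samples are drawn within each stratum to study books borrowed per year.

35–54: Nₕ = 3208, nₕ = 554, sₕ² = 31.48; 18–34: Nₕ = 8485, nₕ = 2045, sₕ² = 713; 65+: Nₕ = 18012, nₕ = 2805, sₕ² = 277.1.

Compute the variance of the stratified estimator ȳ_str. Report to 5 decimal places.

0.05280

Var(ȳ_str) = Σₕ Wₕ²(1 − fₕ)sₕ²/nₕ with Wₕ = Nₕ/N, N = 29705.
35–54: Wₕ = 0.10799529; term = 0.10799529²·(1 − 0.17269327)·31.48/554 = 5.4827838 × 10^-4.
18–34: Wₕ = 0.28564215; term = 0.28564215²·(1 − 0.24101355)·713/2045 = 0.021591102.
65+: Wₕ = 0.60636257; term = 0.60636257²·(1 − 0.15572951)·277.1/2805 = 0.030665499.
Sum = 0.052804879.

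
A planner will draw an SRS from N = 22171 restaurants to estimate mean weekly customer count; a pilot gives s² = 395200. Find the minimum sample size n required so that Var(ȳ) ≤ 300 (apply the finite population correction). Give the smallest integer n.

1244

Without fpc, n₀ = s²/D = 395200/300 = 1317.3333.
With fpc, (1 − n/N)·s²/n ≤ D requires n ≥ n₀/(1 + n₀/N) = 1317.3333/(1 + 1317.3333/22171) = 1243.4512.
Rounding up, n = 1244.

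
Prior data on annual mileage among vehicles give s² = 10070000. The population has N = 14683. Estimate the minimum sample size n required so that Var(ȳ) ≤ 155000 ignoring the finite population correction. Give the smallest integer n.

65

Without fpc, n₀ = s²/D = 10070000/155000 = 64.9677.
Rounding up, n = 65.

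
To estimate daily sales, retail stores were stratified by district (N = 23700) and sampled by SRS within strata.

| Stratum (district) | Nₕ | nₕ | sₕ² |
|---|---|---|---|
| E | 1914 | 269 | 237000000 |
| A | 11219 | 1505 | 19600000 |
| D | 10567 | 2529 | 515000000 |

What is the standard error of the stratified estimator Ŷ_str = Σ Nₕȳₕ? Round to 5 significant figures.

Var(Ŷ_str) = Σₕ Nₕ²(1 − fₕ)sₕ²/nₕ.
E: 1914²·(1 − 269/1914)·237000000/269 = 2.7739837 × 10^12.
A: 11219²·(1 − 1505/11219)·19600000/1505 = 1.4192922 × 10^12.
D: 10567²·(1 − 2529/10567)·515000000/2529 = 1.7296495 × 10^13.
Sum = 2.1489771 × 10^13.
SE = √(2.1489771 × 10^13) = 4.6357 × 10^6.

4.6357 × 10^6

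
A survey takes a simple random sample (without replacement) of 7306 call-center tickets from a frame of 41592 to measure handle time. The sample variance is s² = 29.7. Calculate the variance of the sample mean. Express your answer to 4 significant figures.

Under SRS without replacement, Var(ȳ) = (1 − f)·s²/n with f = n/N = 7306/41592 = 0.17565878.
Var(ȳ) = (1 − 0.17565878)·29.7/7306 = 0.82434122·0.0040651519 = 0.0033510723.

0.003351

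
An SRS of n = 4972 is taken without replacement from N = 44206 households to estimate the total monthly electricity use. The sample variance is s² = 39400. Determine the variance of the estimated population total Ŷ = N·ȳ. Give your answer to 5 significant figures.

1.3744 × 10^10

Var(Ŷ) = N²·Var(ȳ) = N²·(1 − n/N)·s²/n.
f = 4972/44206 = 0.11247342; Var(ȳ) = 0.88752658·39400/4972 = 7.0330948.
Var(Ŷ) = 44206² · 7.0330948 = 1.3743866 × 10^10.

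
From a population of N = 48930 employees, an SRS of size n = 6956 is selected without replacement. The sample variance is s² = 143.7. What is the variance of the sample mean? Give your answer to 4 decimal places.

0.0177

Under SRS without replacement, Var(ȳ) = (1 − f)·s²/n with f = n/N = 6956/48930 = 0.14216227.
Var(ȳ) = (1 − 0.14216227)·143.7/6956 = 0.85783773·0.020658424 = 0.017721576.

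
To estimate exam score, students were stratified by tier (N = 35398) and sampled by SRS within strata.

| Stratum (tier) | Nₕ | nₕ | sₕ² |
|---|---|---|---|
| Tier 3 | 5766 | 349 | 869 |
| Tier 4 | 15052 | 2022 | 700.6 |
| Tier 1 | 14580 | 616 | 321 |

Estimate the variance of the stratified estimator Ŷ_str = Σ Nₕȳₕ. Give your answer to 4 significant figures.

Var(Ŷ_str) = Σₕ Nₕ²(1 − fₕ)sₕ²/nₕ.
Tier 3: 5766²·(1 − 349/5766)·869/349 = 7.7772816 × 10^7.
Tier 4: 15052²·(1 − 2022/15052)·700.6/2022 = 6.7955969 × 10^7.
Tier 1: 14580²·(1 − 616/14580)·321/616 = 1.0609421 × 10^8.
Sum = 2.51823 × 10^8.

2.518 × 10^8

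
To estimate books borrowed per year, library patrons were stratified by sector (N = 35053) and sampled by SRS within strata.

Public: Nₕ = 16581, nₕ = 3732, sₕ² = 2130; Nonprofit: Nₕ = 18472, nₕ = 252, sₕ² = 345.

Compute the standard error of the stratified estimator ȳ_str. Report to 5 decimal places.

0.68845

Var(ȳ_str) = Σₕ Wₕ²(1 − fₕ)sₕ²/nₕ with Wₕ = Nₕ/N, N = 35053.
Public: Wₕ = 0.47302656; term = 0.47302656²·(1 − 0.22507690)·2130/3732 = 0.09896181.
Nonprofit: Wₕ = 0.52697344; term = 0.52697344²·(1 − 0.01364227)·345/252 = 0.3749993.
Sum = 0.47396111.
SE = √(0.47396111) = 0.68845.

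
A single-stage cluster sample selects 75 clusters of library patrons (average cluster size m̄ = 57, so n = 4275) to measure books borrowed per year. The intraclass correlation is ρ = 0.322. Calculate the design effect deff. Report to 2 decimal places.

deff = 1 + (57 − 1)·0.322 = 1 + 18.032 = 19.032.

19.03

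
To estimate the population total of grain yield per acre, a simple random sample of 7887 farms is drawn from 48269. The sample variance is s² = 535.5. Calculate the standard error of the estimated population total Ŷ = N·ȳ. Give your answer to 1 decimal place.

11504.1

Var(Ŷ) = N²·Var(ȳ) = N²·(1 − n/N)·s²/n.
f = 7887/48269 = 0.16339680; Var(ȳ) = 0.83660320·535.5/7887 = 0.056802462.
Var(Ŷ) = 48269² · 0.056802462 = 1.3234385 × 10^8.
SE(Ŷ) = √(1.3234385 × 10^8) = 11504.1.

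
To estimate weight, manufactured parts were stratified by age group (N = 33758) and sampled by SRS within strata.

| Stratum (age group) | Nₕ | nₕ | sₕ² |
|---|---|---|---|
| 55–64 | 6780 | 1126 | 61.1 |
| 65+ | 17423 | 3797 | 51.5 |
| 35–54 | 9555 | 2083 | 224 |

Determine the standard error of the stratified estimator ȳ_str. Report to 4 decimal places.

0.1067

Var(ȳ_str) = Σₕ Wₕ²(1 − fₕ)sₕ²/nₕ with Wₕ = Nₕ/N, N = 33758.
55–64: Wₕ = 0.20084128; term = 0.20084128²·(1 − 0.16607670)·61.1/1126 = 0.0018253027.
65+: Wₕ = 0.51611470; term = 0.51611470²·(1 − 0.21793032)·51.5/3797 = 0.00282556.
35–54: Wₕ = 0.28304402; term = 0.28304402²·(1 − 0.21800105)·224/2083 = 0.0067370983.
Sum = 0.011387961.
SE = √(0.011387961) = 0.1067.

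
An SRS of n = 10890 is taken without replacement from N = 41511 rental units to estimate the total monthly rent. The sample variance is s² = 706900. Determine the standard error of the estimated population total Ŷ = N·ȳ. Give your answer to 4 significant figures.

287200

Var(Ŷ) = N²·Var(ȳ) = N²·(1 − n/N)·s²/n.
f = 10890/41511 = 0.26234010; Var(ȳ) = 0.73765990·706900/10890 = 47.883543.
Var(Ŷ) = 41511² · 47.883543 = 8.2511155 × 10^10.
SE(Ŷ) = √(8.2511155 × 10^10) = 287200.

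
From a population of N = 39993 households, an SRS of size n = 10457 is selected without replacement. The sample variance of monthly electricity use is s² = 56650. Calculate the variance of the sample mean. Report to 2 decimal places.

4.00

Under SRS without replacement, Var(ȳ) = (1 − f)·s²/n with f = n/N = 10457/39993 = 0.26147076.
Var(ȳ) = (1 − 0.26147076)·56650/10457 = 0.73852924·5.4174237 = 4.0009258.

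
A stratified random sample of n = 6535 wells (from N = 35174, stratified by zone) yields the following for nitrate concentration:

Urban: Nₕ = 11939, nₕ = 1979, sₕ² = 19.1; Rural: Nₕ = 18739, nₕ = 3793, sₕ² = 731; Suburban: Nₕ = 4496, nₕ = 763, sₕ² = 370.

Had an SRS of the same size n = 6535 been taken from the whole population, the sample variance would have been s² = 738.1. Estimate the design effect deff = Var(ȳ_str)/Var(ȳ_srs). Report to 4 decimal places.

Var(ȳ_str) = Σ Wₕ²(1−fₕ)sₕ²/nₕ with Wₕ = Nₕ/35174:
  Urban: (11939/35174)²·(1−1979/11939)·19.1/1979 = 9.2762265 × 10^-4
  Rural: (18739/35174)²·(1−3793/18739)·731/3793 = 0.043627709
  Suburban: (4496/35174)²·(1−763/4496)·370/763 = 0.0065783649
  → Var(ȳ_str) = 0.051133697.
Var(ȳ_srs) = (1 − 6535/35174)·738.1/6535 = 0.091961427.
deff = 0.051133697 / 0.091961427 = 0.5560.

0.5560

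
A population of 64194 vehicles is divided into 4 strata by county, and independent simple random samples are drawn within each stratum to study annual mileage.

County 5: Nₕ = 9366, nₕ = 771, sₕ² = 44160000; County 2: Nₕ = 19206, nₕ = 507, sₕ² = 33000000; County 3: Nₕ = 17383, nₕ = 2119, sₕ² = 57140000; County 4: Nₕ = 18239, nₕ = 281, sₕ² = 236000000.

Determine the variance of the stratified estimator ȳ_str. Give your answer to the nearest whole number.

Var(ȳ_str) = Σₕ Wₕ²(1 − fₕ)sₕ²/nₕ with Wₕ = Nₕ/N, N = 64194.
County 5: Wₕ = 0.14590149; term = 0.14590149²·(1 − 0.08231903)·44160000/771 = 1118.886.
County 2: Wₕ = 0.29918684; term = 0.29918684²·(1 − 0.02639800)·33000000/507 = 5672.4727.
County 3: Wₕ = 0.27078855; term = 0.27078855²·(1 − 0.12190071)·57140000/2119 = 1736.2549.
County 4: Wₕ = 0.28412313; term = 0.28412313²·(1 − 0.01540655)·236000000/281 = 66753.77.
Sum = 75281.384.

75281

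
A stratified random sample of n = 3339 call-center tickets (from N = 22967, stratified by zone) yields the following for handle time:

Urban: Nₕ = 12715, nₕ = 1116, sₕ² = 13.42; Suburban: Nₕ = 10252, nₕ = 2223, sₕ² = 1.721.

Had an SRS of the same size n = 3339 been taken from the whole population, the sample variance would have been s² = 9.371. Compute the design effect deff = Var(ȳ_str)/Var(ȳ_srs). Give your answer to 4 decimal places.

1.4521

Var(ȳ_str) = Σ Wₕ²(1−fₕ)sₕ²/nₕ with Wₕ = Nₕ/22967:
  Urban: (12715/22967)²·(1−1116/12715)·13.42/1116 = 0.003362147
  Suburban: (10252/22967)²·(1−2223/10252)·1.721/2223 = 1.2081001 × 10^-4
  → Var(ȳ_str) = 0.003482957.
Var(ȳ_srs) = (1 − 3339/22967)·9.371/3339 = 0.0023985087.
deff = 0.003482957 / 0.0023985087 = 1.4521.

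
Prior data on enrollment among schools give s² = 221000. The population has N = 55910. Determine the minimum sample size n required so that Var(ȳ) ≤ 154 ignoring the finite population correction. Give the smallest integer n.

Without fpc, n₀ = s²/D = 221000/154 = 1435.0649.
Rounding up, n = 1436.

1436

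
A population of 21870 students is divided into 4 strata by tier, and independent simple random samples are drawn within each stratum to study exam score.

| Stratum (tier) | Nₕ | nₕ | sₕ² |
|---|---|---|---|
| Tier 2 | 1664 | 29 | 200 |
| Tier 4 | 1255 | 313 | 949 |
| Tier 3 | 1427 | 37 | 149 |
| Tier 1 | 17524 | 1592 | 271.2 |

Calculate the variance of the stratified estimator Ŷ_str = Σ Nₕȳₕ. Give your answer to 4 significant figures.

Var(Ŷ_str) = Σₕ Nₕ²(1 − fₕ)sₕ²/nₕ.
Tier 2: 1664²·(1 − 29/1664)·200/29 = 1.8763034 × 10^7.
Tier 4: 1255²·(1 − 313/1255)·949/313 = 3.5844003 × 10^6.
Tier 3: 1427²·(1 − 37/1427)·149/37 = 7.9877289 × 10^6.
Tier 1: 17524²·(1 − 1592/17524)·271.2/1592 = 4.7560911 × 10^7.
Sum = 7.7896074 × 10^7.

7.790 × 10^7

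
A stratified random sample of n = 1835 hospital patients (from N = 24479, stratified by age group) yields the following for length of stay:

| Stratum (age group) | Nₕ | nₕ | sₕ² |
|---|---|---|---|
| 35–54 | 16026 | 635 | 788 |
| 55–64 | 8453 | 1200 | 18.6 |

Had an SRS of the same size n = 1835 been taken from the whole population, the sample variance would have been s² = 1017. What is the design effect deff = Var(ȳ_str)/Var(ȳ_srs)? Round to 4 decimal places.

Var(ȳ_str) = Σ Wₕ²(1−fₕ)sₕ²/nₕ with Wₕ = Nₕ/24479:
  35–54: (16026/24479)²·(1−635/16026)·788/635 = 0.51080733
  55–64: (8453/24479)²·(1−1200/8453)·18.6/1200 = 0.0015858894
  → Var(ȳ_str) = 0.51239322.
Var(ȳ_srs) = (1 − 1835/24479)·1017/1835 = 0.51267762.
deff = 0.51239322 / 0.51267762 = 0.9994.

0.9994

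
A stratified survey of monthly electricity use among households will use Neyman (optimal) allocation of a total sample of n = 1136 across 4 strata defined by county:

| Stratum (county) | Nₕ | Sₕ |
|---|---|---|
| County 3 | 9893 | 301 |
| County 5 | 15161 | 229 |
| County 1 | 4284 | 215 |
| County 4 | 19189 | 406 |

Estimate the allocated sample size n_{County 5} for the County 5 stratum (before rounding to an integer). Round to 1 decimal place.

Neyman allocation: nₕ = n·NₕSₕ / Σⱼ NⱼSⱼ.
Σ NⱼSⱼ = 9893·301 + 15161·229 + 4284·215 + 19189·406 = 1.5161456 × 10^7.
n_{County 5} = 1136·15161·229 / (1.5161456 × 10^7) = 260.1.

260.1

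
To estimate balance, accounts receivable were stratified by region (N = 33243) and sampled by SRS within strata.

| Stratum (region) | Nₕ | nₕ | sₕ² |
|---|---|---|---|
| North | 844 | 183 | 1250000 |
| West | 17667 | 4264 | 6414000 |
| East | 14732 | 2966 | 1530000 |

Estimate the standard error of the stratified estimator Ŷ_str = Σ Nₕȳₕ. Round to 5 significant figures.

670380

Var(Ŷ_str) = Σₕ Nₕ²(1 − fₕ)sₕ²/nₕ.
North: 844²·(1 − 183/844)·1250000/183 = 3.8106831 × 10^9.
West: 17667²·(1 − 4264/17667)·6414000/4264 = 3.5618579 × 10^11.
East: 14732²·(1 − 2966/14732)·1530000/2966 = 8.9415094 × 10^10.
Sum = 4.4941157 × 10^11.
SE = √(4.4941157 × 10^11) = 670380.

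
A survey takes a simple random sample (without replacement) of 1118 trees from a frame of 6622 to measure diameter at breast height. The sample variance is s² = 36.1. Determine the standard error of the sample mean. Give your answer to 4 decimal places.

Under SRS without replacement, Var(ȳ) = (1 − f)·s²/n with f = n/N = 1118/6622 = 0.16883117.
Var(ȳ) = (1 − 0.16883117)·36.1/1118 = 0.83116883·0.032289803 = 0.026838278.
SE(ȳ) = √(0.026838278) = 0.1638.

0.1638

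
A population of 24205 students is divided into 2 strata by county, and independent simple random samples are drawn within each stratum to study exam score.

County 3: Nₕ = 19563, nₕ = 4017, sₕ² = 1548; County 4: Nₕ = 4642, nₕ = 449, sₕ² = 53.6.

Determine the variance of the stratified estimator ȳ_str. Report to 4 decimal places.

Var(ȳ_str) = Σₕ Wₕ²(1 − fₕ)sₕ²/nₕ with Wₕ = Nₕ/N, N = 24205.
County 3: Wₕ = 0.80822144; term = 0.80822144²·(1 − 0.20533660)·1548/4017 = 0.20003826.
County 4: Wₕ = 0.19177856; term = 0.19177856²·(1 − 0.09672555)·53.6/449 = 0.0039658682.
Sum = 0.20400413.

0.2040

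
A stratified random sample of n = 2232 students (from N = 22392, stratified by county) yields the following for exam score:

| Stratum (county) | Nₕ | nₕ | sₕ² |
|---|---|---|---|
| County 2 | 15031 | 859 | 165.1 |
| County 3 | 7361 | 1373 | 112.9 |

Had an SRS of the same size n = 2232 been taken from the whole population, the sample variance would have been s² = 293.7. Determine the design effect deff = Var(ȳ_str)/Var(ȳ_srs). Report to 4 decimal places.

0.7503

Var(ȳ_str) = Σ Wₕ²(1−fₕ)sₕ²/nₕ with Wₕ = Nₕ/22392:
  County 2: (15031/22392)²·(1−859/15031)·165.1/859 = 0.081655822
  County 3: (7361/22392)²·(1−1373/7361)·112.9/1373 = 0.0072286341
  → Var(ȳ_str) = 0.088884456.
Var(ȳ_srs) = (1 − 2232/22392)·293.7/2232 = 0.11846973.
deff = 0.088884456 / 0.11846973 = 0.7503.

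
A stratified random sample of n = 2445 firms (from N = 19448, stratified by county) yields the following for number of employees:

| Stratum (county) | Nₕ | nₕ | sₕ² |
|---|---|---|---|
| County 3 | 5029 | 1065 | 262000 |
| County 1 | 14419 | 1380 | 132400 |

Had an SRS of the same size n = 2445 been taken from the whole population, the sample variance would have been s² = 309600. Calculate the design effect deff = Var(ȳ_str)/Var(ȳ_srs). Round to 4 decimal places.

0.5479

Var(ȳ_str) = Σ Wₕ²(1−fₕ)sₕ²/nₕ with Wₕ = Nₕ/19448:
  County 3: (5029/19448)²·(1−1065/5029)·262000/1065 = 12.96633
  County 1: (14419/19448)²·(1−1380/14419)·132400/1380 = 47.69122
  → Var(ȳ_str) = 60.65755.
Var(ȳ_srs) = (1 − 2445/19448)·309600/2445 = 110.70639.
deff = 60.65755 / 110.70639 = 0.5479.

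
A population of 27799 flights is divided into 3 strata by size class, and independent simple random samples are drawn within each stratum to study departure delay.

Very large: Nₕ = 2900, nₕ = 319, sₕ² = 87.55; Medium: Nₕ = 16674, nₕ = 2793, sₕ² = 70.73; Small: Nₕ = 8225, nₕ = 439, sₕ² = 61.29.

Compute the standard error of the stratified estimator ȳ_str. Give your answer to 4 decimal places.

0.1477

Var(ȳ_str) = Σₕ Wₕ²(1 − fₕ)sₕ²/nₕ with Wₕ = Nₕ/N, N = 27799.
Very large: Wₕ = 0.10432030; term = 0.10432030²·(1 − 0.11000000)·87.55/319 = 0.0026582335.
Medium: Wₕ = 0.59980575; term = 0.59980575²·(1 − 0.16750630)·70.73/2793 = 0.0075846392.
Small: Wₕ = 0.29587395; term = 0.29587395²·(1 − 0.05337386)·61.29/439 = 0.011569566.
Sum = 0.021812439.
SE = √(0.021812439) = 0.1477.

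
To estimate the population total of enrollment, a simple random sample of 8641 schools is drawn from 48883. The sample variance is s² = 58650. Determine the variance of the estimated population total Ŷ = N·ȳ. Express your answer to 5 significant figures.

Var(Ŷ) = N²·Var(ȳ) = N²·(1 − n/N)·s²/n.
f = 8641/48883 = 0.17676902; Var(ȳ) = 0.82323098·58650/8641 = 5.5876053.
Var(Ŷ) = 48883² · 5.5876053 = 1.3351849 × 10^10.

1.3352 × 10^10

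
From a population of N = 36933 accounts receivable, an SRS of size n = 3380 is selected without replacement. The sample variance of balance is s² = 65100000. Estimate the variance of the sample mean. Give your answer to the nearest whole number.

17498

Under SRS without replacement, Var(ȳ) = (1 − f)·s²/n with f = n/N = 3380/36933 = 0.09151707.
Var(ȳ) = (1 − 0.09151707)·65100000/3380 = 0.90848293·19260.355 = 17497.704.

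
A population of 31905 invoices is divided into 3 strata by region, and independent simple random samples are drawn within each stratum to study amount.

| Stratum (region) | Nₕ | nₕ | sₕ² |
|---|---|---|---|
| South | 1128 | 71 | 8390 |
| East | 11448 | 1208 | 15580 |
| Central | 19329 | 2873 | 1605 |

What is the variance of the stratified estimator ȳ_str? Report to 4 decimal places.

1.7983

Var(ȳ_str) = Σₕ Wₕ²(1 − fₕ)sₕ²/nₕ with Wₕ = Nₕ/N, N = 31905.
South: Wₕ = 0.03535496; term = 0.03535496²·(1 − 0.06294326)·8390/71 = 0.13841087.
East: Wₕ = 0.35881523; term = 0.35881523²·(1 − 0.10552061)·15580/1208 = 1.4852946.
Central: Wₕ = 0.60582981; term = 0.60582981²·(1 − 0.14863676)·1605/2873 = 0.17456436.
Sum = 1.7982698.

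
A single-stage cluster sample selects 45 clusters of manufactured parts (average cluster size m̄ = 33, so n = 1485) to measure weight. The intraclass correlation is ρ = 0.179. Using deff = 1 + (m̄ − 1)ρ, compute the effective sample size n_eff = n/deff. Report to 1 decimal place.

deff = 1 + (33 − 1)·0.179 = 1 + 5.728 = 6.728.
n_eff = 1485 / 6.728 = 220.7.

220.7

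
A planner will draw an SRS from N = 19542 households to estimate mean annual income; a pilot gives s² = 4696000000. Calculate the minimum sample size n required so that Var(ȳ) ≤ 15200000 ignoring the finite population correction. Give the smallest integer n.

309

Without fpc, n₀ = s²/D = 4696000000/15200000 = 308.9474.
Rounding up, n = 309.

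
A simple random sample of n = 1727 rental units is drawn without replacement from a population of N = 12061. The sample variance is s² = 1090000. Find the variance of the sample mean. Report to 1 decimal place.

540.8

Under SRS without replacement, Var(ȳ) = (1 − f)·s²/n with f = n/N = 1727/12061 = 0.14318879.
Var(ȳ) = (1 − 0.14318879)·1090000/1727 = 0.85681121·631.15229 = 540.77835.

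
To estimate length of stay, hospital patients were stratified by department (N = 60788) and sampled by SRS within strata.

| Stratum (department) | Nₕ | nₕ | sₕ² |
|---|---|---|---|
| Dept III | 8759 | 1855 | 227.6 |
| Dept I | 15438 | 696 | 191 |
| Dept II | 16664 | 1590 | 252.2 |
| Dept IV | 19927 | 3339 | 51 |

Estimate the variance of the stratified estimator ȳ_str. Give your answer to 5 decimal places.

0.03106

Var(ȳ_str) = Σₕ Wₕ²(1 − fₕ)sₕ²/nₕ with Wₕ = Nₕ/N, N = 60788.
Dept III: Wₕ = 0.14409094; term = 0.14409094²·(1 − 0.21178217)·227.6/1855 = 0.0020079271.
Dept I: Wₕ = 0.25396460; term = 0.25396460²·(1 − 0.04508356)·191/696 = 0.016901913.
Dept II: Wₕ = 0.27413305; term = 0.27413305²·(1 − 0.09541527)·252.2/1590 = 0.010782514.
Dept IV: Wₕ = 0.32781141; term = 0.32781141²·(1 − 0.16756160)·51/3339 = 0.0013663249.
Sum = 0.031058679.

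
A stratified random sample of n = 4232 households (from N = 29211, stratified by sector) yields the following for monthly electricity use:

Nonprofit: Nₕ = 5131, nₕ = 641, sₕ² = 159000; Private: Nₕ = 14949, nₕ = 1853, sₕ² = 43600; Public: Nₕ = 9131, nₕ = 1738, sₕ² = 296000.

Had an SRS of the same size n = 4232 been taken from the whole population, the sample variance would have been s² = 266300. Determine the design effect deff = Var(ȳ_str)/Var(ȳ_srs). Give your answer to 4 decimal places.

Var(ȳ_str) = Σ Wₕ²(1−fₕ)sₕ²/nₕ with Wₕ = Nₕ/29211:
  Nonprofit: (5131/29211)²·(1−641/5131)·159000/641 = 6.6972205
  Private: (14949/29211)²·(1−1853/14949)·43600/1853 = 5.3984493
  Public: (9131/29211)²·(1−1738/9131)·296000/1738 = 13.473739
  → Var(ȳ_str) = 25.569409.
Var(ȳ_srs) = (1 − 4232/29211)·266300/4232 = 53.808902.
deff = 25.569409 / 53.808902 = 0.4752.

0.4752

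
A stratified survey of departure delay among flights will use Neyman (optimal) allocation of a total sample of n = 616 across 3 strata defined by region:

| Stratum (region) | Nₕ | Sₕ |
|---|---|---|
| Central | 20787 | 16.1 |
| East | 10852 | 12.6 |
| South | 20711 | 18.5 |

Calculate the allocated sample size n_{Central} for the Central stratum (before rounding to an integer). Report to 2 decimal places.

241.24

Neyman allocation: nₕ = n·NₕSₕ / Σⱼ NⱼSⱼ.
Σ NⱼSⱼ = 20787·16.1 + 10852·12.6 + 20711·18.5 = 854559.4.
n_{Central} = 616·20787·16.1 / 854559.4 = 241.24.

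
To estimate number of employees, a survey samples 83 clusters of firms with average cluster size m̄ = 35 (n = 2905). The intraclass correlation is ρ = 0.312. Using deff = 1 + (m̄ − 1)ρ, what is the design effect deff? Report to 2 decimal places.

11.61

deff = 1 + (35 − 1)·0.312 = 1 + 10.608 = 11.608.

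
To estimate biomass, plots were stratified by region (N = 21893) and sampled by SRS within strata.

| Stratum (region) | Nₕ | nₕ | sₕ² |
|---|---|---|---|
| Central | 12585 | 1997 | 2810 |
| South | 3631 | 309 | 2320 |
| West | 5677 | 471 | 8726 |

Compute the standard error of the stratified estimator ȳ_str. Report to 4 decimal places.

Var(ȳ_str) = Σₕ Wₕ²(1 − fₕ)sₕ²/nₕ with Wₕ = Nₕ/N, N = 21893.
Central: Wₕ = 0.57484127; term = 0.57484127²·(1 − 0.15868097)·2810/1997 = 0.3911874.
South: Wₕ = 0.16585210; term = 0.16585210²·(1 − 0.08510052)·2320/309 = 0.1889491.
West: Wₕ = 0.25930663; term = 0.25930663²·(1 − 0.08296636)·8726/471 = 1.14237.
Sum = 1.7225065.
SE = √(1.7225065) = 1.3124.

1.3124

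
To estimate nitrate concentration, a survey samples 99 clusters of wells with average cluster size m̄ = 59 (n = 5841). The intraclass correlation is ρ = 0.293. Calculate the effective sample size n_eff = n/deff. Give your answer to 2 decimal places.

deff = 1 + (59 − 1)·0.293 = 1 + 16.994 = 17.994.
n_eff = 5841 / 17.994 = 324.61.

324.61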